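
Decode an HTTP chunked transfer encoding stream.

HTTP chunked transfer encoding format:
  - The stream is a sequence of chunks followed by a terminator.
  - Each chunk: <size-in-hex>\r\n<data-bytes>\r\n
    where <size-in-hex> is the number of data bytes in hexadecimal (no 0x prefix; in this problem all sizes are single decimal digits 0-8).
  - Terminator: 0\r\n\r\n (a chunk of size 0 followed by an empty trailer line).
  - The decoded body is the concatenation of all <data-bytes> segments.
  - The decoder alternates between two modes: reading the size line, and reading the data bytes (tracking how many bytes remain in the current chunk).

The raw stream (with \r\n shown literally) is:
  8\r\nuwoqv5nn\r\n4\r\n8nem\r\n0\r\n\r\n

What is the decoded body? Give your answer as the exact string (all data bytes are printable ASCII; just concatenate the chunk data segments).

Answer: uwoqv5nn8nem

Derivation:
Chunk 1: stream[0..1]='8' size=0x8=8, data at stream[3..11]='uwoqv5nn' -> body[0..8], body so far='uwoqv5nn'
Chunk 2: stream[13..14]='4' size=0x4=4, data at stream[16..20]='8nem' -> body[8..12], body so far='uwoqv5nn8nem'
Chunk 3: stream[22..23]='0' size=0 (terminator). Final body='uwoqv5nn8nem' (12 bytes)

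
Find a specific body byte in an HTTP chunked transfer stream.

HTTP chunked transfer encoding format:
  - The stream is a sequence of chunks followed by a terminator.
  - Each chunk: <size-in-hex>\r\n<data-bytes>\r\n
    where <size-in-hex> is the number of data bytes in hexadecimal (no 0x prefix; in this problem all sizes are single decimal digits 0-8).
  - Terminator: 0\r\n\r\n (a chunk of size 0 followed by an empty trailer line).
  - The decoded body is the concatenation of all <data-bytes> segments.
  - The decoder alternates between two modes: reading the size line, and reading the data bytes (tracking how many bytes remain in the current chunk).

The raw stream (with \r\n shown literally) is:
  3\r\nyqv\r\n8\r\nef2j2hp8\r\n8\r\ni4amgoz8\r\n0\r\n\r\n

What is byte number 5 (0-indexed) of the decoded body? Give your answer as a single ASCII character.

Chunk 1: stream[0..1]='3' size=0x3=3, data at stream[3..6]='yqv' -> body[0..3], body so far='yqv'
Chunk 2: stream[8..9]='8' size=0x8=8, data at stream[11..19]='ef2j2hp8' -> body[3..11], body so far='yqvef2j2hp8'
Chunk 3: stream[21..22]='8' size=0x8=8, data at stream[24..32]='i4amgoz8' -> body[11..19], body so far='yqvef2j2hp8i4amgoz8'
Chunk 4: stream[34..35]='0' size=0 (terminator). Final body='yqvef2j2hp8i4amgoz8' (19 bytes)
Body byte 5 = '2'

Answer: 2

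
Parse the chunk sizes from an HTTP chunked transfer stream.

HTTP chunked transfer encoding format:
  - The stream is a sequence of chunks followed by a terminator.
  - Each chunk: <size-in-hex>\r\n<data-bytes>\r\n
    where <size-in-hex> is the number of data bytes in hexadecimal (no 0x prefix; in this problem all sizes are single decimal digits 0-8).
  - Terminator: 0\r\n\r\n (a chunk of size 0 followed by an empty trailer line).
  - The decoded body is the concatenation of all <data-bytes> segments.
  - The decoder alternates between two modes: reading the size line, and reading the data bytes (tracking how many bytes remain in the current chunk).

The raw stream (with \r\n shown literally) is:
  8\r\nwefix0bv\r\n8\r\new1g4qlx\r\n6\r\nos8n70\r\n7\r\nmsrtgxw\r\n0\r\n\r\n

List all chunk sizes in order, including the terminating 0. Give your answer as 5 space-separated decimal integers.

Answer: 8 8 6 7 0

Derivation:
Chunk 1: stream[0..1]='8' size=0x8=8, data at stream[3..11]='wefix0bv' -> body[0..8], body so far='wefix0bv'
Chunk 2: stream[13..14]='8' size=0x8=8, data at stream[16..24]='ew1g4qlx' -> body[8..16], body so far='wefix0bvew1g4qlx'
Chunk 3: stream[26..27]='6' size=0x6=6, data at stream[29..35]='os8n70' -> body[16..22], body so far='wefix0bvew1g4qlxos8n70'
Chunk 4: stream[37..38]='7' size=0x7=7, data at stream[40..47]='msrtgxw' -> body[22..29], body so far='wefix0bvew1g4qlxos8n70msrtgxw'
Chunk 5: stream[49..50]='0' size=0 (terminator). Final body='wefix0bvew1g4qlxos8n70msrtgxw' (29 bytes)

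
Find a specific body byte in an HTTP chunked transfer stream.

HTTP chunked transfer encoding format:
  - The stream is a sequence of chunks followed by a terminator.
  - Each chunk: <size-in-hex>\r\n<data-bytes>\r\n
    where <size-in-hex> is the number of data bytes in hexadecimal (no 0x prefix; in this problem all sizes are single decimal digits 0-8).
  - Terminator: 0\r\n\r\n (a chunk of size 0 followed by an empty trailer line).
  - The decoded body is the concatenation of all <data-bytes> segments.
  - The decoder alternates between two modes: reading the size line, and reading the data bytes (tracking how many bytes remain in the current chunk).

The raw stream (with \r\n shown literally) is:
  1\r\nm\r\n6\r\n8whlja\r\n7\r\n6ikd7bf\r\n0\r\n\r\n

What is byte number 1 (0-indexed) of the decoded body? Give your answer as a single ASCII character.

Chunk 1: stream[0..1]='1' size=0x1=1, data at stream[3..4]='m' -> body[0..1], body so far='m'
Chunk 2: stream[6..7]='6' size=0x6=6, data at stream[9..15]='8whlja' -> body[1..7], body so far='m8whlja'
Chunk 3: stream[17..18]='7' size=0x7=7, data at stream[20..27]='6ikd7bf' -> body[7..14], body so far='m8whlja6ikd7bf'
Chunk 4: stream[29..30]='0' size=0 (terminator). Final body='m8whlja6ikd7bf' (14 bytes)
Body byte 1 = '8'

Answer: 8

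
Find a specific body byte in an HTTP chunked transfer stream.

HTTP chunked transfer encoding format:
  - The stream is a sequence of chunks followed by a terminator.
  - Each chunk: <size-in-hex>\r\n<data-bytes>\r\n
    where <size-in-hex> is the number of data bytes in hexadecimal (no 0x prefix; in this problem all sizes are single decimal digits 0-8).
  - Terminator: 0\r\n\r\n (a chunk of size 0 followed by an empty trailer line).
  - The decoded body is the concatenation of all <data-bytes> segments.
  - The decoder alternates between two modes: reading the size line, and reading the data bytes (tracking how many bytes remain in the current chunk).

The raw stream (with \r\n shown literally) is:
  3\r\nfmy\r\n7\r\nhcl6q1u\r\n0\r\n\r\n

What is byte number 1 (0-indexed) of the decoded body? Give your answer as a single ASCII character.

Chunk 1: stream[0..1]='3' size=0x3=3, data at stream[3..6]='fmy' -> body[0..3], body so far='fmy'
Chunk 2: stream[8..9]='7' size=0x7=7, data at stream[11..18]='hcl6q1u' -> body[3..10], body so far='fmyhcl6q1u'
Chunk 3: stream[20..21]='0' size=0 (terminator). Final body='fmyhcl6q1u' (10 bytes)
Body byte 1 = 'm'

Answer: m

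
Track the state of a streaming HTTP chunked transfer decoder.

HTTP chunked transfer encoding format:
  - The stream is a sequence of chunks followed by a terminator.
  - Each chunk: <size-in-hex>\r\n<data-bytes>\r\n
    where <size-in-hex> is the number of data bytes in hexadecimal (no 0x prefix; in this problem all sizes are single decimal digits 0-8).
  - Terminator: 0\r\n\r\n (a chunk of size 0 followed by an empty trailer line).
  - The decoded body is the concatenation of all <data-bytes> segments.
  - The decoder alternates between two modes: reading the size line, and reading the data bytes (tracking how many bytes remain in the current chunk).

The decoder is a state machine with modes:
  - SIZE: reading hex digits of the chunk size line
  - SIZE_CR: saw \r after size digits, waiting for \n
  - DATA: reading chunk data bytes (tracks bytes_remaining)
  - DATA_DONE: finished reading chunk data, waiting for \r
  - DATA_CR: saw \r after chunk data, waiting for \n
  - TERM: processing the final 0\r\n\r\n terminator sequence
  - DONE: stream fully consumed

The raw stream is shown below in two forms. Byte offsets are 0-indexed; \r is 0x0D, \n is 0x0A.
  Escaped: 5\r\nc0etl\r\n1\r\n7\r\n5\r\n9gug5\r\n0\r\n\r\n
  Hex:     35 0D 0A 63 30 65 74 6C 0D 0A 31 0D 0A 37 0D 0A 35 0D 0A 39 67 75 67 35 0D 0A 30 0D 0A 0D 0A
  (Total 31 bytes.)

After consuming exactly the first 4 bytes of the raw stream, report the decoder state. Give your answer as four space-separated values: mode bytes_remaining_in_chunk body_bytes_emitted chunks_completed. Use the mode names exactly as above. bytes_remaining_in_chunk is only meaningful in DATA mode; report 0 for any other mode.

Byte 0 = '5': mode=SIZE remaining=0 emitted=0 chunks_done=0
Byte 1 = 0x0D: mode=SIZE_CR remaining=0 emitted=0 chunks_done=0
Byte 2 = 0x0A: mode=DATA remaining=5 emitted=0 chunks_done=0
Byte 3 = 'c': mode=DATA remaining=4 emitted=1 chunks_done=0

Answer: DATA 4 1 0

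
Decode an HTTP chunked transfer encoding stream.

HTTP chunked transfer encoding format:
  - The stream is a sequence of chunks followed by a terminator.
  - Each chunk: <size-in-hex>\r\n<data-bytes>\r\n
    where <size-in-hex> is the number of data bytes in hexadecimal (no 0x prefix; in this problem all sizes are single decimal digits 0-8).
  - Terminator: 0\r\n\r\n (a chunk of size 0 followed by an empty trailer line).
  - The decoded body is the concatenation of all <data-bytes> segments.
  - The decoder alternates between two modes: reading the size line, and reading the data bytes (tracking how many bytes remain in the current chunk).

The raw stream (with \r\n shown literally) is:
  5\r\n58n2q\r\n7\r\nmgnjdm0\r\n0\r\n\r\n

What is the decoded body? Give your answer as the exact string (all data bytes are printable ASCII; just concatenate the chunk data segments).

Chunk 1: stream[0..1]='5' size=0x5=5, data at stream[3..8]='58n2q' -> body[0..5], body so far='58n2q'
Chunk 2: stream[10..11]='7' size=0x7=7, data at stream[13..20]='mgnjdm0' -> body[5..12], body so far='58n2qmgnjdm0'
Chunk 3: stream[22..23]='0' size=0 (terminator). Final body='58n2qmgnjdm0' (12 bytes)

Answer: 58n2qmgnjdm0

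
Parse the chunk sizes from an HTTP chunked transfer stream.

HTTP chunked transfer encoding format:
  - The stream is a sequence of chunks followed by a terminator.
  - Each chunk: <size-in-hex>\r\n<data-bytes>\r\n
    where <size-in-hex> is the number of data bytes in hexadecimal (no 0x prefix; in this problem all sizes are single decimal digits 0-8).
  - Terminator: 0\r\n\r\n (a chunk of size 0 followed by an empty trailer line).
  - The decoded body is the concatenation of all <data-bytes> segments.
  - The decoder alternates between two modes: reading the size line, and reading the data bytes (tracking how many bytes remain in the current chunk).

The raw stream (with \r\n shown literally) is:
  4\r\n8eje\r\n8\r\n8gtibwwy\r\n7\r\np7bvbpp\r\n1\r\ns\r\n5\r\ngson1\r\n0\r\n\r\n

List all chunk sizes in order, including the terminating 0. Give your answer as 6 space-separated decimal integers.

Answer: 4 8 7 1 5 0

Derivation:
Chunk 1: stream[0..1]='4' size=0x4=4, data at stream[3..7]='8eje' -> body[0..4], body so far='8eje'
Chunk 2: stream[9..10]='8' size=0x8=8, data at stream[12..20]='8gtibwwy' -> body[4..12], body so far='8eje8gtibwwy'
Chunk 3: stream[22..23]='7' size=0x7=7, data at stream[25..32]='p7bvbpp' -> body[12..19], body so far='8eje8gtibwwyp7bvbpp'
Chunk 4: stream[34..35]='1' size=0x1=1, data at stream[37..38]='s' -> body[19..20], body so far='8eje8gtibwwyp7bvbpps'
Chunk 5: stream[40..41]='5' size=0x5=5, data at stream[43..48]='gson1' -> body[20..25], body so far='8eje8gtibwwyp7bvbppsgson1'
Chunk 6: stream[50..51]='0' size=0 (terminator). Final body='8eje8gtibwwyp7bvbppsgson1' (25 bytes)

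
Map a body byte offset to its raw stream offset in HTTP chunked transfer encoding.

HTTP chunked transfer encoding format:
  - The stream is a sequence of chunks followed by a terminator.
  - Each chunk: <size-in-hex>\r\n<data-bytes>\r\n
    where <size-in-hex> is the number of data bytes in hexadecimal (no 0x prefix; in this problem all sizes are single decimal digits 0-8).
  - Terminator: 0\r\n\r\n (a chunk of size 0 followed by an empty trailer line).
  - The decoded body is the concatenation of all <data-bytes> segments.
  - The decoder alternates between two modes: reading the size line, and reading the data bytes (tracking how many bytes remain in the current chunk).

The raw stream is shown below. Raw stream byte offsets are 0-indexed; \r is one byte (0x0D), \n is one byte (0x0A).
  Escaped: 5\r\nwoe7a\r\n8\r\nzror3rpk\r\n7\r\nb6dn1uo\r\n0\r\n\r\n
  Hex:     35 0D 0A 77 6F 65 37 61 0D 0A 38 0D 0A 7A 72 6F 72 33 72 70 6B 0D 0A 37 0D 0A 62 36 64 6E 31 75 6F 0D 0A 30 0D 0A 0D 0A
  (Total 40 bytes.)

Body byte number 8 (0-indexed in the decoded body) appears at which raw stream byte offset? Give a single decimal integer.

Answer: 16

Derivation:
Chunk 1: stream[0..1]='5' size=0x5=5, data at stream[3..8]='woe7a' -> body[0..5], body so far='woe7a'
Chunk 2: stream[10..11]='8' size=0x8=8, data at stream[13..21]='zror3rpk' -> body[5..13], body so far='woe7azror3rpk'
Chunk 3: stream[23..24]='7' size=0x7=7, data at stream[26..33]='b6dn1uo' -> body[13..20], body so far='woe7azror3rpkb6dn1uo'
Chunk 4: stream[35..36]='0' size=0 (terminator). Final body='woe7azror3rpkb6dn1uo' (20 bytes)
Body byte 8 at stream offset 16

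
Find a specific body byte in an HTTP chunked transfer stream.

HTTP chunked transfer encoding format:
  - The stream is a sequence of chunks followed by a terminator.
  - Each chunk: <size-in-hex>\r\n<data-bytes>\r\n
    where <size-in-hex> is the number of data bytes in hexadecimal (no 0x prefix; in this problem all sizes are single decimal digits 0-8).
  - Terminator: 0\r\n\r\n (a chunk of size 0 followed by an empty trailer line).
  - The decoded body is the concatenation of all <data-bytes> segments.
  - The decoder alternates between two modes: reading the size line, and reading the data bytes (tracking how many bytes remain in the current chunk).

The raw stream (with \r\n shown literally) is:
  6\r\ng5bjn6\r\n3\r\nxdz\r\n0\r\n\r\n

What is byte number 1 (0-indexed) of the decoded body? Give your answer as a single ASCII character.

Chunk 1: stream[0..1]='6' size=0x6=6, data at stream[3..9]='g5bjn6' -> body[0..6], body so far='g5bjn6'
Chunk 2: stream[11..12]='3' size=0x3=3, data at stream[14..17]='xdz' -> body[6..9], body so far='g5bjn6xdz'
Chunk 3: stream[19..20]='0' size=0 (terminator). Final body='g5bjn6xdz' (9 bytes)
Body byte 1 = '5'

Answer: 5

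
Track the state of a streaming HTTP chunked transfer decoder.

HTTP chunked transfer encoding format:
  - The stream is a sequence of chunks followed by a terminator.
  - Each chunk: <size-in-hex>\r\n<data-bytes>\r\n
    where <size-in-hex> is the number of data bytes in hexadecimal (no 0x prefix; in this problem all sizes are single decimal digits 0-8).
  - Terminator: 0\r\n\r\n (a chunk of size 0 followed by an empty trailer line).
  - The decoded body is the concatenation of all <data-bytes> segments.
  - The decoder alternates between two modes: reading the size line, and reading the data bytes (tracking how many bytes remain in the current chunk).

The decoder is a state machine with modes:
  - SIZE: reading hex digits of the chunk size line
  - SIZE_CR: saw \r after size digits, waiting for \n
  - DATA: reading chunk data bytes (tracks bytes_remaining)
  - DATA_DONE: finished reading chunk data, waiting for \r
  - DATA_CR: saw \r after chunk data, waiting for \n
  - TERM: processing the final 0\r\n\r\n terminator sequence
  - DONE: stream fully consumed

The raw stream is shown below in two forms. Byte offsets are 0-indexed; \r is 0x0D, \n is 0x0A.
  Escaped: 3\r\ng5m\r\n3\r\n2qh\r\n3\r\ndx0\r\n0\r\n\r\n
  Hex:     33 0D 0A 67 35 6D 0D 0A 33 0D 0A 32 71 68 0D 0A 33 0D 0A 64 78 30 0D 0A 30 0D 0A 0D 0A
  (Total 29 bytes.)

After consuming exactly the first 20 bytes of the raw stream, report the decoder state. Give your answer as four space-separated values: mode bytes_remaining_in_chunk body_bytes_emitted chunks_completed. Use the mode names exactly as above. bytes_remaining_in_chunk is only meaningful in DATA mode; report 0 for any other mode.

Answer: DATA 2 7 2

Derivation:
Byte 0 = '3': mode=SIZE remaining=0 emitted=0 chunks_done=0
Byte 1 = 0x0D: mode=SIZE_CR remaining=0 emitted=0 chunks_done=0
Byte 2 = 0x0A: mode=DATA remaining=3 emitted=0 chunks_done=0
Byte 3 = 'g': mode=DATA remaining=2 emitted=1 chunks_done=0
Byte 4 = '5': mode=DATA remaining=1 emitted=2 chunks_done=0
Byte 5 = 'm': mode=DATA_DONE remaining=0 emitted=3 chunks_done=0
Byte 6 = 0x0D: mode=DATA_CR remaining=0 emitted=3 chunks_done=0
Byte 7 = 0x0A: mode=SIZE remaining=0 emitted=3 chunks_done=1
Byte 8 = '3': mode=SIZE remaining=0 emitted=3 chunks_done=1
Byte 9 = 0x0D: mode=SIZE_CR remaining=0 emitted=3 chunks_done=1
Byte 10 = 0x0A: mode=DATA remaining=3 emitted=3 chunks_done=1
Byte 11 = '2': mode=DATA remaining=2 emitted=4 chunks_done=1
Byte 12 = 'q': mode=DATA remaining=1 emitted=5 chunks_done=1
Byte 13 = 'h': mode=DATA_DONE remaining=0 emitted=6 chunks_done=1
Byte 14 = 0x0D: mode=DATA_CR remaining=0 emitted=6 chunks_done=1
Byte 15 = 0x0A: mode=SIZE remaining=0 emitted=6 chunks_done=2
Byte 16 = '3': mode=SIZE remaining=0 emitted=6 chunks_done=2
Byte 17 = 0x0D: mode=SIZE_CR remaining=0 emitted=6 chunks_done=2
Byte 18 = 0x0A: mode=DATA remaining=3 emitted=6 chunks_done=2
Byte 19 = 'd': mode=DATA remaining=2 emitted=7 chunks_done=2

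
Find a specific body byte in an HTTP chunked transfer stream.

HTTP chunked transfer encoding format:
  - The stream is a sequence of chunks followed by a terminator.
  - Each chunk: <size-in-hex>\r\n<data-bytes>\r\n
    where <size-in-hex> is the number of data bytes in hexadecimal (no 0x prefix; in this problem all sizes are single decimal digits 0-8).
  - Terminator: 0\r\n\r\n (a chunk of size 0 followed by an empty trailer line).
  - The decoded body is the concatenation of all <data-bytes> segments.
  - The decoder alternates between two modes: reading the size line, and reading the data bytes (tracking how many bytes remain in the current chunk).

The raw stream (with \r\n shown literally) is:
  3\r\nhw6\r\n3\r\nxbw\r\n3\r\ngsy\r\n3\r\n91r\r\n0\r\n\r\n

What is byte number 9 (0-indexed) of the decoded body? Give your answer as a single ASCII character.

Answer: 9

Derivation:
Chunk 1: stream[0..1]='3' size=0x3=3, data at stream[3..6]='hw6' -> body[0..3], body so far='hw6'
Chunk 2: stream[8..9]='3' size=0x3=3, data at stream[11..14]='xbw' -> body[3..6], body so far='hw6xbw'
Chunk 3: stream[16..17]='3' size=0x3=3, data at stream[19..22]='gsy' -> body[6..9], body so far='hw6xbwgsy'
Chunk 4: stream[24..25]='3' size=0x3=3, data at stream[27..30]='91r' -> body[9..12], body so far='hw6xbwgsy91r'
Chunk 5: stream[32..33]='0' size=0 (terminator). Final body='hw6xbwgsy91r' (12 bytes)
Body byte 9 = '9'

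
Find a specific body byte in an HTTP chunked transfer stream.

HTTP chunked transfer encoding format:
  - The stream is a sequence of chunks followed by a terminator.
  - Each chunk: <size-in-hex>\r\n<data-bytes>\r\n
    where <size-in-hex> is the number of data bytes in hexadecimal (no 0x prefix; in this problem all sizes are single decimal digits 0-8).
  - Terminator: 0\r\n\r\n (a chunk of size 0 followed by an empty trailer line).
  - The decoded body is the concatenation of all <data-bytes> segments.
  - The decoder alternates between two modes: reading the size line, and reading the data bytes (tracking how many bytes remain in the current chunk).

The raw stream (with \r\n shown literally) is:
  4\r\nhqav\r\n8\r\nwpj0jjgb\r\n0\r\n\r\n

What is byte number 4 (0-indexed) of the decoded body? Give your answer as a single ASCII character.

Answer: w

Derivation:
Chunk 1: stream[0..1]='4' size=0x4=4, data at stream[3..7]='hqav' -> body[0..4], body so far='hqav'
Chunk 2: stream[9..10]='8' size=0x8=8, data at stream[12..20]='wpj0jjgb' -> body[4..12], body so far='hqavwpj0jjgb'
Chunk 3: stream[22..23]='0' size=0 (terminator). Final body='hqavwpj0jjgb' (12 bytes)
Body byte 4 = 'w'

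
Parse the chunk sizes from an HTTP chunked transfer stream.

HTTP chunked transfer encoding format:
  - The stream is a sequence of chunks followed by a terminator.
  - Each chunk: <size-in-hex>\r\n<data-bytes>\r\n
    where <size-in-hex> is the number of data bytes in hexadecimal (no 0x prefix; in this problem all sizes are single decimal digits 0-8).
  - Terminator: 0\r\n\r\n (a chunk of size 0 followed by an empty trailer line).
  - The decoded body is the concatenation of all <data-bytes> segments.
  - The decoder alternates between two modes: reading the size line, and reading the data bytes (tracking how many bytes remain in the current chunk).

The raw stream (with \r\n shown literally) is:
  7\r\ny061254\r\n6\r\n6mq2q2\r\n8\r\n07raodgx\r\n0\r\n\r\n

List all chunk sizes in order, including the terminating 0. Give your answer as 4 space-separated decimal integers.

Chunk 1: stream[0..1]='7' size=0x7=7, data at stream[3..10]='y061254' -> body[0..7], body so far='y061254'
Chunk 2: stream[12..13]='6' size=0x6=6, data at stream[15..21]='6mq2q2' -> body[7..13], body so far='y0612546mq2q2'
Chunk 3: stream[23..24]='8' size=0x8=8, data at stream[26..34]='07raodgx' -> body[13..21], body so far='y0612546mq2q207raodgx'
Chunk 4: stream[36..37]='0' size=0 (terminator). Final body='y0612546mq2q207raodgx' (21 bytes)

Answer: 7 6 8 0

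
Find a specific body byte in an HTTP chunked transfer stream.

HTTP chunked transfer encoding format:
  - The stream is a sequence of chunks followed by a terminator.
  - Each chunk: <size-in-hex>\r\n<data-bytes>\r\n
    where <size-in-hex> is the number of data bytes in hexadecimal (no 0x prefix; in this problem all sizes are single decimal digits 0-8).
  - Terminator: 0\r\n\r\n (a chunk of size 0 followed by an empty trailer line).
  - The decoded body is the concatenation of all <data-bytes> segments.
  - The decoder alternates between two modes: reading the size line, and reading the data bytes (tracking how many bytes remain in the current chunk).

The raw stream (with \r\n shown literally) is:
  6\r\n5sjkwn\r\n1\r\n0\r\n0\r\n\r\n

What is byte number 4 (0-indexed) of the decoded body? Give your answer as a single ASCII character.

Chunk 1: stream[0..1]='6' size=0x6=6, data at stream[3..9]='5sjkwn' -> body[0..6], body so far='5sjkwn'
Chunk 2: stream[11..12]='1' size=0x1=1, data at stream[14..15]='0' -> body[6..7], body so far='5sjkwn0'
Chunk 3: stream[17..18]='0' size=0 (terminator). Final body='5sjkwn0' (7 bytes)
Body byte 4 = 'w'

Answer: w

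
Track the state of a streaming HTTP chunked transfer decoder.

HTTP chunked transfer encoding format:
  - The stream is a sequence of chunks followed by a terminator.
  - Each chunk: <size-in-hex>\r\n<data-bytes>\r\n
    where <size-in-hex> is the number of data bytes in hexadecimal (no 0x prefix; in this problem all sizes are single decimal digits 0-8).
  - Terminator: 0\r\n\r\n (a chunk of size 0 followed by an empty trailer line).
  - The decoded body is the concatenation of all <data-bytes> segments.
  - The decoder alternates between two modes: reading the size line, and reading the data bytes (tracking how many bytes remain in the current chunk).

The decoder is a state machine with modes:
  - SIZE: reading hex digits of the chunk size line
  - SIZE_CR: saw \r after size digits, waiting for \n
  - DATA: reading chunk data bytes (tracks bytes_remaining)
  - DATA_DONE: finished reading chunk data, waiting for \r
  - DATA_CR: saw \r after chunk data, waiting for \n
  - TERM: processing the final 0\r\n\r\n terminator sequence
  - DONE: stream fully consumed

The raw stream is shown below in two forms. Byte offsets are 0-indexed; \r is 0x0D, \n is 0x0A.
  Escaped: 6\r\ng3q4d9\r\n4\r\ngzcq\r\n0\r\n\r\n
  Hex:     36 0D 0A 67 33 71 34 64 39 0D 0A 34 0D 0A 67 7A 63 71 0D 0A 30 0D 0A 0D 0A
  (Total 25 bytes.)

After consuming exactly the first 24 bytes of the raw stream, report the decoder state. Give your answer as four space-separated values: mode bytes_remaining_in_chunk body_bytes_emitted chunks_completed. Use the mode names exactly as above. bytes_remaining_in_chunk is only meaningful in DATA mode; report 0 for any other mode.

Byte 0 = '6': mode=SIZE remaining=0 emitted=0 chunks_done=0
Byte 1 = 0x0D: mode=SIZE_CR remaining=0 emitted=0 chunks_done=0
Byte 2 = 0x0A: mode=DATA remaining=6 emitted=0 chunks_done=0
Byte 3 = 'g': mode=DATA remaining=5 emitted=1 chunks_done=0
Byte 4 = '3': mode=DATA remaining=4 emitted=2 chunks_done=0
Byte 5 = 'q': mode=DATA remaining=3 emitted=3 chunks_done=0
Byte 6 = '4': mode=DATA remaining=2 emitted=4 chunks_done=0
Byte 7 = 'd': mode=DATA remaining=1 emitted=5 chunks_done=0
Byte 8 = '9': mode=DATA_DONE remaining=0 emitted=6 chunks_done=0
Byte 9 = 0x0D: mode=DATA_CR remaining=0 emitted=6 chunks_done=0
Byte 10 = 0x0A: mode=SIZE remaining=0 emitted=6 chunks_done=1
Byte 11 = '4': mode=SIZE remaining=0 emitted=6 chunks_done=1
Byte 12 = 0x0D: mode=SIZE_CR remaining=0 emitted=6 chunks_done=1
Byte 13 = 0x0A: mode=DATA remaining=4 emitted=6 chunks_done=1
Byte 14 = 'g': mode=DATA remaining=3 emitted=7 chunks_done=1
Byte 15 = 'z': mode=DATA remaining=2 emitted=8 chunks_done=1
Byte 16 = 'c': mode=DATA remaining=1 emitted=9 chunks_done=1
Byte 17 = 'q': mode=DATA_DONE remaining=0 emitted=10 chunks_done=1
Byte 18 = 0x0D: mode=DATA_CR remaining=0 emitted=10 chunks_done=1
Byte 19 = 0x0A: mode=SIZE remaining=0 emitted=10 chunks_done=2
Byte 20 = '0': mode=SIZE remaining=0 emitted=10 chunks_done=2
Byte 21 = 0x0D: mode=SIZE_CR remaining=0 emitted=10 chunks_done=2
Byte 22 = 0x0A: mode=TERM remaining=0 emitted=10 chunks_done=2
Byte 23 = 0x0D: mode=TERM remaining=0 emitted=10 chunks_done=2

Answer: TERM 0 10 2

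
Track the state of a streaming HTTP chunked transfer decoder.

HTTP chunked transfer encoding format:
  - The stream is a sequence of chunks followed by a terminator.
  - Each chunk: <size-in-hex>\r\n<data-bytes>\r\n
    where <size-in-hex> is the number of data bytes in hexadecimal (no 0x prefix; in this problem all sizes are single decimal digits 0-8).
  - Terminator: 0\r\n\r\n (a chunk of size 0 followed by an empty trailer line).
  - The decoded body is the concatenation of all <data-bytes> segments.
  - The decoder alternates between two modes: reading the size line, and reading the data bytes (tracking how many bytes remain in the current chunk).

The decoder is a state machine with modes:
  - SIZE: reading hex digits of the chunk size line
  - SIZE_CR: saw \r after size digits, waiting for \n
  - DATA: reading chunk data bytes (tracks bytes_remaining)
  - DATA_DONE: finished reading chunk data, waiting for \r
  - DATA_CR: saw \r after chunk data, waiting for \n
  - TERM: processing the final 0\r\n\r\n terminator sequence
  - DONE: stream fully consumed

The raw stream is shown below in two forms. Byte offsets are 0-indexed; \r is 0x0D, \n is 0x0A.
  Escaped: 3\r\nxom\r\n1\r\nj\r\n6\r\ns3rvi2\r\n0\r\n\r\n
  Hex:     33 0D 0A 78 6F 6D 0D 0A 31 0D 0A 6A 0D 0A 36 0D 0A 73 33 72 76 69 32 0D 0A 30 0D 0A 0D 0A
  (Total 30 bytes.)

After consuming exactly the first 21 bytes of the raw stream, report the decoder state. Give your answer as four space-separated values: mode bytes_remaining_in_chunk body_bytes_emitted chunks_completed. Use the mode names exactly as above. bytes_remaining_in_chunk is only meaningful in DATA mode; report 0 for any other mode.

Answer: DATA 2 8 2

Derivation:
Byte 0 = '3': mode=SIZE remaining=0 emitted=0 chunks_done=0
Byte 1 = 0x0D: mode=SIZE_CR remaining=0 emitted=0 chunks_done=0
Byte 2 = 0x0A: mode=DATA remaining=3 emitted=0 chunks_done=0
Byte 3 = 'x': mode=DATA remaining=2 emitted=1 chunks_done=0
Byte 4 = 'o': mode=DATA remaining=1 emitted=2 chunks_done=0
Byte 5 = 'm': mode=DATA_DONE remaining=0 emitted=3 chunks_done=0
Byte 6 = 0x0D: mode=DATA_CR remaining=0 emitted=3 chunks_done=0
Byte 7 = 0x0A: mode=SIZE remaining=0 emitted=3 chunks_done=1
Byte 8 = '1': mode=SIZE remaining=0 emitted=3 chunks_done=1
Byte 9 = 0x0D: mode=SIZE_CR remaining=0 emitted=3 chunks_done=1
Byte 10 = 0x0A: mode=DATA remaining=1 emitted=3 chunks_done=1
Byte 11 = 'j': mode=DATA_DONE remaining=0 emitted=4 chunks_done=1
Byte 12 = 0x0D: mode=DATA_CR remaining=0 emitted=4 chunks_done=1
Byte 13 = 0x0A: mode=SIZE remaining=0 emitted=4 chunks_done=2
Byte 14 = '6': mode=SIZE remaining=0 emitted=4 chunks_done=2
Byte 15 = 0x0D: mode=SIZE_CR remaining=0 emitted=4 chunks_done=2
Byte 16 = 0x0A: mode=DATA remaining=6 emitted=4 chunks_done=2
Byte 17 = 's': mode=DATA remaining=5 emitted=5 chunks_done=2
Byte 18 = '3': mode=DATA remaining=4 emitted=6 chunks_done=2
Byte 19 = 'r': mode=DATA remaining=3 emitted=7 chunks_done=2
Byte 20 = 'v': mode=DATA remaining=2 emitted=8 chunks_done=2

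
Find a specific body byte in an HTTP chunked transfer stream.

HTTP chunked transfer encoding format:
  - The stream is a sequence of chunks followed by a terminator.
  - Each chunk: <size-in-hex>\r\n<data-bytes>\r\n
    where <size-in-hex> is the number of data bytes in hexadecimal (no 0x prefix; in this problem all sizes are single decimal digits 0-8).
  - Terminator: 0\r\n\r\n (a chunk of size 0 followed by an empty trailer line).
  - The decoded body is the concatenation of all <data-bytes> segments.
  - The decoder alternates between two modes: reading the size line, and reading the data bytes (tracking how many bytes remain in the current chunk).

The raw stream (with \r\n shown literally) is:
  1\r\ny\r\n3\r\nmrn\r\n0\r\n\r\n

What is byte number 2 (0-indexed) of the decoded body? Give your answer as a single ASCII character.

Chunk 1: stream[0..1]='1' size=0x1=1, data at stream[3..4]='y' -> body[0..1], body so far='y'
Chunk 2: stream[6..7]='3' size=0x3=3, data at stream[9..12]='mrn' -> body[1..4], body so far='ymrn'
Chunk 3: stream[14..15]='0' size=0 (terminator). Final body='ymrn' (4 bytes)
Body byte 2 = 'r'

Answer: r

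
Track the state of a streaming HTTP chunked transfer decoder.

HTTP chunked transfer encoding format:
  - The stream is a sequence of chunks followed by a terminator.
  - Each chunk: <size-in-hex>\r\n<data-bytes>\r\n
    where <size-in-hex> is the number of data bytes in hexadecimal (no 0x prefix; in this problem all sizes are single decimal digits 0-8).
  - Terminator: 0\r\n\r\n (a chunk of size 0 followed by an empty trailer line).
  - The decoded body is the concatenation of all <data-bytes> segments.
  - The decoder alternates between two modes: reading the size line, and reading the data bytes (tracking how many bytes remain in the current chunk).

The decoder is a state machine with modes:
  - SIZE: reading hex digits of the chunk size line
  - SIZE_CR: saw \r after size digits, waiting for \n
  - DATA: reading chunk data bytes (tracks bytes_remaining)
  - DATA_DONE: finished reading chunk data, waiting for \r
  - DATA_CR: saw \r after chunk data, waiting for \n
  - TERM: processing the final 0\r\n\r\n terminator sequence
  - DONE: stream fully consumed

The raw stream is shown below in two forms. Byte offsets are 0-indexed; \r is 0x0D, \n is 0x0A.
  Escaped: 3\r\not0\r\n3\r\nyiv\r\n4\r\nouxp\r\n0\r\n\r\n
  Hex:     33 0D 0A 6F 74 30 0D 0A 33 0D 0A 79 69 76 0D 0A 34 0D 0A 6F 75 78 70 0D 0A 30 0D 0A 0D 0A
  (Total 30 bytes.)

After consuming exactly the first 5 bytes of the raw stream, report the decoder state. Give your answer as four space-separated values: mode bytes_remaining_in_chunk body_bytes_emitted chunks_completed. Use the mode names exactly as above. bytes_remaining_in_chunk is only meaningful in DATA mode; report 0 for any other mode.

Answer: DATA 1 2 0

Derivation:
Byte 0 = '3': mode=SIZE remaining=0 emitted=0 chunks_done=0
Byte 1 = 0x0D: mode=SIZE_CR remaining=0 emitted=0 chunks_done=0
Byte 2 = 0x0A: mode=DATA remaining=3 emitted=0 chunks_done=0
Byte 3 = 'o': mode=DATA remaining=2 emitted=1 chunks_done=0
Byte 4 = 't': mode=DATA remaining=1 emitted=2 chunks_done=0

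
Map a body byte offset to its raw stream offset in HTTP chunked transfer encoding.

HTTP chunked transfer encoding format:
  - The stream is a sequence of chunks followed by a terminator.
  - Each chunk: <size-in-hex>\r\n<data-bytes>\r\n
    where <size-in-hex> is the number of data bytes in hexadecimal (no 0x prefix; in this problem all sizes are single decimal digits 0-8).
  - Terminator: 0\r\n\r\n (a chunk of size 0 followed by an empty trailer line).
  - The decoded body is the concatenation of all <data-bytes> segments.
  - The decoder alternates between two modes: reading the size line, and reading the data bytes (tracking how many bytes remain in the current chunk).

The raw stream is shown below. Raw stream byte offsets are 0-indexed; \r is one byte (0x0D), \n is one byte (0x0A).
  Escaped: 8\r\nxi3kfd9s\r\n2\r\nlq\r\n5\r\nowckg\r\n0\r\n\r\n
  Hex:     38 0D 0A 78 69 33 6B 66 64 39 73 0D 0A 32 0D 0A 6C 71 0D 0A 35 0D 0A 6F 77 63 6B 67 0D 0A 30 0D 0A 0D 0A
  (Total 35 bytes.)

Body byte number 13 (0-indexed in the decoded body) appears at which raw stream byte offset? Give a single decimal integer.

Answer: 26

Derivation:
Chunk 1: stream[0..1]='8' size=0x8=8, data at stream[3..11]='xi3kfd9s' -> body[0..8], body so far='xi3kfd9s'
Chunk 2: stream[13..14]='2' size=0x2=2, data at stream[16..18]='lq' -> body[8..10], body so far='xi3kfd9slq'
Chunk 3: stream[20..21]='5' size=0x5=5, data at stream[23..28]='owckg' -> body[10..15], body so far='xi3kfd9slqowckg'
Chunk 4: stream[30..31]='0' size=0 (terminator). Final body='xi3kfd9slqowckg' (15 bytes)
Body byte 13 at stream offset 26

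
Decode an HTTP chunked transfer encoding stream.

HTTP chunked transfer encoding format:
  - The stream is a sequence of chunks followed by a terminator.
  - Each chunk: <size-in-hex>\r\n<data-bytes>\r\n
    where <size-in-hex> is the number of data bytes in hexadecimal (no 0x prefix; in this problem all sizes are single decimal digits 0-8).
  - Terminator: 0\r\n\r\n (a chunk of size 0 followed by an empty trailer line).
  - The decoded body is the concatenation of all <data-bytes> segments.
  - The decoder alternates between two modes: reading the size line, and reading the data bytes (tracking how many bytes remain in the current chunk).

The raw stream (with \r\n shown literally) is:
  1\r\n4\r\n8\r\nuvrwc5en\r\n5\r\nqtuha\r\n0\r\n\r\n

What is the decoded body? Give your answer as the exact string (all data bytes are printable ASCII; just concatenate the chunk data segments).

Answer: 4uvrwc5enqtuha

Derivation:
Chunk 1: stream[0..1]='1' size=0x1=1, data at stream[3..4]='4' -> body[0..1], body so far='4'
Chunk 2: stream[6..7]='8' size=0x8=8, data at stream[9..17]='uvrwc5en' -> body[1..9], body so far='4uvrwc5en'
Chunk 3: stream[19..20]='5' size=0x5=5, data at stream[22..27]='qtuha' -> body[9..14], body so far='4uvrwc5enqtuha'
Chunk 4: stream[29..30]='0' size=0 (terminator). Final body='4uvrwc5enqtuha' (14 bytes)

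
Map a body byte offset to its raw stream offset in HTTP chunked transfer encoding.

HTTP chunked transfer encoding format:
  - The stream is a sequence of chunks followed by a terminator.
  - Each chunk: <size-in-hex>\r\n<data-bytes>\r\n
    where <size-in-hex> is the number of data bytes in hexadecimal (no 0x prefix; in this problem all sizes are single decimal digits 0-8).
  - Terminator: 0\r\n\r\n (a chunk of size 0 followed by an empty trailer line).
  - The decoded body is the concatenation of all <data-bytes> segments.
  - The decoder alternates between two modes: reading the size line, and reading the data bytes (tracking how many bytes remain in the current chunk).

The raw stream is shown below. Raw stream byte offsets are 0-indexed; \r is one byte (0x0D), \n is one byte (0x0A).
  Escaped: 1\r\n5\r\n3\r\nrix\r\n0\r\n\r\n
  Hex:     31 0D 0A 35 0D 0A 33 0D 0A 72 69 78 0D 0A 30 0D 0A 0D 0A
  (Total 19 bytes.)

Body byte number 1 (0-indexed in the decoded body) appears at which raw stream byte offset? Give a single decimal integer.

Answer: 9

Derivation:
Chunk 1: stream[0..1]='1' size=0x1=1, data at stream[3..4]='5' -> body[0..1], body so far='5'
Chunk 2: stream[6..7]='3' size=0x3=3, data at stream[9..12]='rix' -> body[1..4], body so far='5rix'
Chunk 3: stream[14..15]='0' size=0 (terminator). Final body='5rix' (4 bytes)
Body byte 1 at stream offset 9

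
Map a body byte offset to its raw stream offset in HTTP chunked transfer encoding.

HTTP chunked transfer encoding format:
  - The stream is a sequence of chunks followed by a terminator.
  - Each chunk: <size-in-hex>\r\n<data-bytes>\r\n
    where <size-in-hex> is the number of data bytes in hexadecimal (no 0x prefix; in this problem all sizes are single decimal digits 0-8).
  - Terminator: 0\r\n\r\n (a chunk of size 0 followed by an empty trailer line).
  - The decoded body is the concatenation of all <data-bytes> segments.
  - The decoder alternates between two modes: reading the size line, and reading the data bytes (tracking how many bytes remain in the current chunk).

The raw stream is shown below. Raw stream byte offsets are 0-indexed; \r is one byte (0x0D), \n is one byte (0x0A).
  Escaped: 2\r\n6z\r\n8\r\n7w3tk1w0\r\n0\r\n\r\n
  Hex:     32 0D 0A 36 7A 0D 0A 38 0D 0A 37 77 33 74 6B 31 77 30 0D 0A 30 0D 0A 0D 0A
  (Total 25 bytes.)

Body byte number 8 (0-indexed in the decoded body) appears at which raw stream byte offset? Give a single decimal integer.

Answer: 16

Derivation:
Chunk 1: stream[0..1]='2' size=0x2=2, data at stream[3..5]='6z' -> body[0..2], body so far='6z'
Chunk 2: stream[7..8]='8' size=0x8=8, data at stream[10..18]='7w3tk1w0' -> body[2..10], body so far='6z7w3tk1w0'
Chunk 3: stream[20..21]='0' size=0 (terminator). Final body='6z7w3tk1w0' (10 bytes)
Body byte 8 at stream offset 16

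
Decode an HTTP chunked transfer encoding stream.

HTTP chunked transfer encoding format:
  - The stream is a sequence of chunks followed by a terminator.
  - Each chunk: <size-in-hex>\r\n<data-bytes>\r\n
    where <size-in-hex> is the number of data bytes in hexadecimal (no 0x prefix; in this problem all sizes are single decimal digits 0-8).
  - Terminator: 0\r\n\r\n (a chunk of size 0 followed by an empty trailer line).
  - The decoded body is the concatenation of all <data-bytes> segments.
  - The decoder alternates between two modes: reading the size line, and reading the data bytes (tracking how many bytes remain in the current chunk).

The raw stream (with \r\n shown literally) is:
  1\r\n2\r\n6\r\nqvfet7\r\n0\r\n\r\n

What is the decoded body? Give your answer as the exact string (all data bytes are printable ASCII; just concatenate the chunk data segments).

Chunk 1: stream[0..1]='1' size=0x1=1, data at stream[3..4]='2' -> body[0..1], body so far='2'
Chunk 2: stream[6..7]='6' size=0x6=6, data at stream[9..15]='qvfet7' -> body[1..7], body so far='2qvfet7'
Chunk 3: stream[17..18]='0' size=0 (terminator). Final body='2qvfet7' (7 bytes)

Answer: 2qvfet7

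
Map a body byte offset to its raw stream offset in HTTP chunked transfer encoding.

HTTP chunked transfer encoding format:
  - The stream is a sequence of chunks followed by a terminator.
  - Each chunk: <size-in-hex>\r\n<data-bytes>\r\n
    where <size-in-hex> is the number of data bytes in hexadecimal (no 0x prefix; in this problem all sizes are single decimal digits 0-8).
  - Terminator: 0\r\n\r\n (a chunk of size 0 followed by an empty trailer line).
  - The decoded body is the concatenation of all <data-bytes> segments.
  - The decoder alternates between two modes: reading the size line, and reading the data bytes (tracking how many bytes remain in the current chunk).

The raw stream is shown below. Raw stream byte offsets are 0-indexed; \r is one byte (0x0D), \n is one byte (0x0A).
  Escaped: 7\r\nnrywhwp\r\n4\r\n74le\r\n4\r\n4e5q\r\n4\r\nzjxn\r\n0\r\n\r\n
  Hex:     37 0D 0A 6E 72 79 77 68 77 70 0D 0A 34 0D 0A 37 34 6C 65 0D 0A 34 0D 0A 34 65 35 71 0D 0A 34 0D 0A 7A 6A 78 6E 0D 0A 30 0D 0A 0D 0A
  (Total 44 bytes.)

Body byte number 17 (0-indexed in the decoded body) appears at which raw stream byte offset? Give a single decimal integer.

Chunk 1: stream[0..1]='7' size=0x7=7, data at stream[3..10]='nrywhwp' -> body[0..7], body so far='nrywhwp'
Chunk 2: stream[12..13]='4' size=0x4=4, data at stream[15..19]='74le' -> body[7..11], body so far='nrywhwp74le'
Chunk 3: stream[21..22]='4' size=0x4=4, data at stream[24..28]='4e5q' -> body[11..15], body so far='nrywhwp74le4e5q'
Chunk 4: stream[30..31]='4' size=0x4=4, data at stream[33..37]='zjxn' -> body[15..19], body so far='nrywhwp74le4e5qzjxn'
Chunk 5: stream[39..40]='0' size=0 (terminator). Final body='nrywhwp74le4e5qzjxn' (19 bytes)
Body byte 17 at stream offset 35

Answer: 35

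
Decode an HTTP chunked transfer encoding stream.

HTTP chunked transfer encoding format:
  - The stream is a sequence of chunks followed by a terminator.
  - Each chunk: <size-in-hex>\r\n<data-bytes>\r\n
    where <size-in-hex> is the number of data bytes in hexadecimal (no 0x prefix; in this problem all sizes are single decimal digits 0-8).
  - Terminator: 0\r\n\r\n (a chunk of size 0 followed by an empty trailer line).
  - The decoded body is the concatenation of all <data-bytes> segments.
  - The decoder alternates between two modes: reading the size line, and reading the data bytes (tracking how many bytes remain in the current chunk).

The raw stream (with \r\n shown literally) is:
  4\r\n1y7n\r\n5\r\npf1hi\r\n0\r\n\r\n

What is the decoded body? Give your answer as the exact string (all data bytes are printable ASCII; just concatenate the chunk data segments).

Chunk 1: stream[0..1]='4' size=0x4=4, data at stream[3..7]='1y7n' -> body[0..4], body so far='1y7n'
Chunk 2: stream[9..10]='5' size=0x5=5, data at stream[12..17]='pf1hi' -> body[4..9], body so far='1y7npf1hi'
Chunk 3: stream[19..20]='0' size=0 (terminator). Final body='1y7npf1hi' (9 bytes)

Answer: 1y7npf1hi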